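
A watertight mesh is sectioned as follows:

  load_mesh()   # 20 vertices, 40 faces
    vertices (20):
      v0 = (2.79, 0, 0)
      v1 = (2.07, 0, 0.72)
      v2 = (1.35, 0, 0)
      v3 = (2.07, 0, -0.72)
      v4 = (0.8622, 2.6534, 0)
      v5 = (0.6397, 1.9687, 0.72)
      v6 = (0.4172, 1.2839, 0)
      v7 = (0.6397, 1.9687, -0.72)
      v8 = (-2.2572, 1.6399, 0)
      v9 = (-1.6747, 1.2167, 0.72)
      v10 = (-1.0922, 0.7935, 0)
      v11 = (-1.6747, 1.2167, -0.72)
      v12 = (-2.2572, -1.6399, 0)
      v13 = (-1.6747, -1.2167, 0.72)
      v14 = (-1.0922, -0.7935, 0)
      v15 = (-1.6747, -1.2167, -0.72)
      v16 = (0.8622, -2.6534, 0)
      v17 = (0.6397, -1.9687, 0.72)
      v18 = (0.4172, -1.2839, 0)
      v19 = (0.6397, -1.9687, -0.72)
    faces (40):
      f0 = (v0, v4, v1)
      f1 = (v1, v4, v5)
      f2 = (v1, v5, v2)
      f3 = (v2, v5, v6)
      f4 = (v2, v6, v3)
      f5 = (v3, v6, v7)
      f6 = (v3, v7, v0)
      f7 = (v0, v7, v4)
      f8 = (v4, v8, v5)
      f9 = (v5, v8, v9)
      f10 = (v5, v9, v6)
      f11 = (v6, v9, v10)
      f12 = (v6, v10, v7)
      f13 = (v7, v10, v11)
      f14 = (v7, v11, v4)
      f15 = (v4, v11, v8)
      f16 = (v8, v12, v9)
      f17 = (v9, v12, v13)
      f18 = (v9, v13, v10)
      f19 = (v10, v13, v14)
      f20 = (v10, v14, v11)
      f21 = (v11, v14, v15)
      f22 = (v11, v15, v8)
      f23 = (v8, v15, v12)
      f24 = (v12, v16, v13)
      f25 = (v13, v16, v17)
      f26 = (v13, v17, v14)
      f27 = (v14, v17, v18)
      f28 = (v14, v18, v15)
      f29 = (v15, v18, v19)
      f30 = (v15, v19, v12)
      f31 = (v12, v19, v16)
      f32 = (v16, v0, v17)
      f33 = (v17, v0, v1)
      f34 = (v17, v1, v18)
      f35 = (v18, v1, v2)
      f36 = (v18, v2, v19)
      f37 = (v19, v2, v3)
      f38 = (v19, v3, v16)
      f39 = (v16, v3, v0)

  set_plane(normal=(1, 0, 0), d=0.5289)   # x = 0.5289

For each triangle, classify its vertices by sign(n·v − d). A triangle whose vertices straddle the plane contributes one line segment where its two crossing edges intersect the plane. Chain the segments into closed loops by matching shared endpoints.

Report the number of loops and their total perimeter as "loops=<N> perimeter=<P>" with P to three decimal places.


Straddling triangles (20 of 40):
  (v2,v5,v6) [++-] → (0.5289, 1.62768, 0.361456)–(0.5289, 1.13016, 0)  len=0.6150
  (v2,v6,v3) [+-+] → (0.5289, 1.13016, 0)–(0.5289, 1.19713, -0.0486592)  len=0.0828
  (v3,v6,v7) [+-+] → (0.5289, 1.19713, -0.0486592)–(0.5289, 1.62768, -0.361456)  len=0.5322
  (v4,v8,v5) [+-+] → (0.5289, 2.54511, 0)–(0.5289, 1.95612, 0.692462)  len=0.9091
  (v5,v8,v9) [+--] → (0.5289, 1.95612, 0.692462)–(0.5289, 1.9327, 0.72)  len=0.0362
  (v5,v9,v6) [+--] → (0.5289, 1.9327, 0.72)–(0.5289, 1.62768, 0.361456)  len=0.4707
  (v6,v10,v7) [--+] → (0.5289, 1.89352, -0.673937)–(0.5289, 1.62768, -0.361456)  len=0.4103
  (v7,v10,v11) [+--] → (0.5289, 1.89352, -0.673937)–(0.5289, 1.9327, -0.72)  len=0.0605
  (v7,v11,v4) [+-+] → (0.5289, 1.9327, -0.72)–(0.5289, 2.46465, -0.0945942)  len=0.8210
  (v4,v11,v8) [+--] → (0.5289, 2.46465, -0.0945942)–(0.5289, 2.54511, 0)  len=0.1242
  (v12,v16,v13) [-+-] → (0.5289, -2.54511, 0)–(0.5289, -2.46465, 0.0945942)  len=0.1242
  (v13,v16,v17) [-++] → (0.5289, -2.46465, 0.0945942)–(0.5289, -1.9327, 0.72)  len=0.8210
  (v13,v17,v14) [-+-] → (0.5289, -1.9327, 0.72)–(0.5289, -1.89352, 0.673937)  len=0.0605
  (v14,v17,v18) [-+-] → (0.5289, -1.89352, 0.673937)–(0.5289, -1.62768, 0.361456)  len=0.4103
  (v15,v18,v19) [--+] → (0.5289, -1.62768, -0.361456)–(0.5289, -1.9327, -0.72)  len=0.4707
  (v15,v19,v12) [-+-] → (0.5289, -1.9327, -0.72)–(0.5289, -1.95612, -0.692462)  len=0.0362
  (v12,v19,v16) [-++] → (0.5289, -1.95612, -0.692462)–(0.5289, -2.54511, 0)  len=0.9091
  (v17,v1,v18) [++-] → (0.5289, -1.19713, 0.0486592)–(0.5289, -1.62768, 0.361456)  len=0.5322
  (v18,v1,v2) [-++] → (0.5289, -1.19713, 0.0486592)–(0.5289, -1.13016, 0)  len=0.0828
  (v18,v2,v19) [-++] → (0.5289, -1.13016, 0)–(0.5289, -1.62768, -0.361456)  len=0.6150

Chained into 2 loop(s):
  loop 1: 10 segments, perimeter = 4.0618
  loop 2: 10 segments, perimeter = 4.0618
Total perimeter = 8.124

loops=2 perimeter=8.124


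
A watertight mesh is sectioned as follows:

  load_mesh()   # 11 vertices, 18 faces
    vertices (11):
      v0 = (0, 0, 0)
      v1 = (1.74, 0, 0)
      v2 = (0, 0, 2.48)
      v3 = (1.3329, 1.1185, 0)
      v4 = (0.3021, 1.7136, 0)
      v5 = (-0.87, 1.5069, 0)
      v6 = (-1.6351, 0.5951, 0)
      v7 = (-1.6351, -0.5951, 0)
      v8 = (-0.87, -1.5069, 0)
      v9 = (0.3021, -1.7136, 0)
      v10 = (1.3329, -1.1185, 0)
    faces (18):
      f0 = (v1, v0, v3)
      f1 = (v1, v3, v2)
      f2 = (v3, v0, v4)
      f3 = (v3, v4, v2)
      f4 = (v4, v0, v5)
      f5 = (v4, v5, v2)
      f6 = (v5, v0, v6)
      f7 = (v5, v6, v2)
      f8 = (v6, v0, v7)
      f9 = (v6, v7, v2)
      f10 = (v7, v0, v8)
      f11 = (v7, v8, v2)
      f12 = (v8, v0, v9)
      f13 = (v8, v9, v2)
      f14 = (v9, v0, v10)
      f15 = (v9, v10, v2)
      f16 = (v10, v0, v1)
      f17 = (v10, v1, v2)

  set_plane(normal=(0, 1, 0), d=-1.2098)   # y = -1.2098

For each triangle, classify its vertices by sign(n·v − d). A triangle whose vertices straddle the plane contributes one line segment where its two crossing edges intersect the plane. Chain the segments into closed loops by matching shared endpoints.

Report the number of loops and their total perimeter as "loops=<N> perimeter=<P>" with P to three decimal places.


Straddling triangles (6 of 18):
  (v7,v0,v8) [++-] → (-0.698471, -1.2098, 0)–(-1.1193, -1.2098, 0)  len=0.4208
  (v7,v8,v2) [+-+] → (-1.1193, -1.2098, 0)–(-0.698471, -1.2098, 0.488956)  len=0.6451
  (v8,v0,v9) [-+-] → (-0.698471, -1.2098, 0)–(0.213282, -1.2098, 0)  len=0.9118
  (v8,v9,v2) [--+] → (0.213282, -1.2098, 0.729122)–(-0.698471, -1.2098, 0.488956)  len=0.9429
  (v9,v0,v10) [-++] → (0.213282, -1.2098, 0)–(1.17476, -1.2098, 0)  len=0.9615
  (v9,v10,v2) [-++] → (1.17476, -1.2098, 0)–(0.213282, -1.2098, 0.729122)  len=1.2067

Chained into 1 loop(s):
  loop 1: 6 segments, perimeter = 5.0887
Total perimeter = 5.089

loops=1 perimeter=5.089


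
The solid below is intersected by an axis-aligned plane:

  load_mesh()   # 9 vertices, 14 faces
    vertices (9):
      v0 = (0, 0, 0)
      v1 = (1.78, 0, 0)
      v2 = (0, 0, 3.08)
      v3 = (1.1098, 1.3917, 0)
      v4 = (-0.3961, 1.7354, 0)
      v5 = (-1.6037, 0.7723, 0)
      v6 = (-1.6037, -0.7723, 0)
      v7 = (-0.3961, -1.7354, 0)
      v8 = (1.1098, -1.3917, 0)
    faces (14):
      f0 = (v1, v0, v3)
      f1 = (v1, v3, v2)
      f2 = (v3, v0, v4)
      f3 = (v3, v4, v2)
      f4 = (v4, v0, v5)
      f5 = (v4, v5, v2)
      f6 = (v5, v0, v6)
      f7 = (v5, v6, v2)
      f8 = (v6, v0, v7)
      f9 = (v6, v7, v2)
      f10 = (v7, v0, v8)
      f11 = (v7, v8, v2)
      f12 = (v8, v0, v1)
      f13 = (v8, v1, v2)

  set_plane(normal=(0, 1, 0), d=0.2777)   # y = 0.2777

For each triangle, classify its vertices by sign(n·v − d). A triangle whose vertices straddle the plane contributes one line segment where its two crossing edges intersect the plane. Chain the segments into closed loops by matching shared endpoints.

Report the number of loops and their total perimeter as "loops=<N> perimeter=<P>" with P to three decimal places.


Straddling triangles (8 of 14):
  (v1,v0,v3) [--+] → (0.22145, 0.2777, 0)–(1.64627, 0.2777, 0)  len=1.4248
  (v1,v3,v2) [-+-] → (1.64627, 0.2777, 0)–(0.22145, 0.2777, 2.46542)  len=2.8475
  (v3,v0,v4) [+-+] → (0.22145, 0.2777, 0)–(-0.0633842, 0.2777, 0)  len=0.2848
  (v3,v4,v2) [++-] → (-0.0633842, 0.2777, 2.58714)–(0.22145, 0.2777, 2.46542)  len=0.3098
  (v4,v0,v5) [+-+] → (-0.0633842, 0.2777, 0)–(-0.576651, 0.2777, 0)  len=0.5133
  (v4,v5,v2) [++-] → (-0.576651, 0.2777, 1.97251)–(-0.0633842, 0.2777, 2.58714)  len=0.8008
  (v5,v0,v6) [+--] → (-0.576651, 0.2777, 0)–(-1.6037, 0.2777, 0)  len=1.0270
  (v5,v6,v2) [+--] → (-1.6037, 0.2777, 0)–(-0.576651, 0.2777, 1.97251)  len=2.2239

Chained into 1 loop(s):
  loop 1: 8 segments, perimeter = 9.4319
Total perimeter = 9.432

loops=1 perimeter=9.432


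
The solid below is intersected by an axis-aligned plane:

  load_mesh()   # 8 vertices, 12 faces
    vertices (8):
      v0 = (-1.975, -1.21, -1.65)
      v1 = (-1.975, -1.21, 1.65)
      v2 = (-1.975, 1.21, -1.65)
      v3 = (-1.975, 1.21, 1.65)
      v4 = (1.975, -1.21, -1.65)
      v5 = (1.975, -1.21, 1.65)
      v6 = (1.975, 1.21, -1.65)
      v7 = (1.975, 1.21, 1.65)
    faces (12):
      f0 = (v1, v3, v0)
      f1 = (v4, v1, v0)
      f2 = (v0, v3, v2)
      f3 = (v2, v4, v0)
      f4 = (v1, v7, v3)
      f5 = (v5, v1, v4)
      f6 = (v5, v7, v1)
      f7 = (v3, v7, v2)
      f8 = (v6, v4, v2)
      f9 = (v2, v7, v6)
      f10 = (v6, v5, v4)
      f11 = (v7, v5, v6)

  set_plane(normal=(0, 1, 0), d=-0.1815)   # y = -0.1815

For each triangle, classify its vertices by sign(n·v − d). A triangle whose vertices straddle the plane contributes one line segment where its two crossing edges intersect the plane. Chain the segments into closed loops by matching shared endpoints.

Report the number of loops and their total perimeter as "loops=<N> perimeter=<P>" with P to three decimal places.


Straddling triangles (8 of 12):
  (v1,v3,v0) [-+-] → (-1.975, -0.1815, 1.65)–(-1.975, -0.1815, -0.2475)  len=1.8975
  (v0,v3,v2) [-++] → (-1.975, -0.1815, -0.2475)–(-1.975, -0.1815, -1.65)  len=1.4025
  (v2,v4,v0) [+--] → (0.29625, -0.1815, -1.65)–(-1.975, -0.1815, -1.65)  len=2.2712
  (v1,v7,v3) [-++] → (-0.29625, -0.1815, 1.65)–(-1.975, -0.1815, 1.65)  len=1.6787
  (v5,v7,v1) [-+-] → (1.975, -0.1815, 1.65)–(-0.29625, -0.1815, 1.65)  len=2.2712
  (v6,v4,v2) [+-+] → (1.975, -0.1815, -1.65)–(0.29625, -0.1815, -1.65)  len=1.6787
  (v6,v5,v4) [+--] → (1.975, -0.1815, 0.2475)–(1.975, -0.1815, -1.65)  len=1.8975
  (v7,v5,v6) [+-+] → (1.975, -0.1815, 1.65)–(1.975, -0.1815, 0.2475)  len=1.4025

Chained into 1 loop(s):
  loop 1: 8 segments, perimeter = 14.5000
Total perimeter = 14.500

loops=1 perimeter=14.500


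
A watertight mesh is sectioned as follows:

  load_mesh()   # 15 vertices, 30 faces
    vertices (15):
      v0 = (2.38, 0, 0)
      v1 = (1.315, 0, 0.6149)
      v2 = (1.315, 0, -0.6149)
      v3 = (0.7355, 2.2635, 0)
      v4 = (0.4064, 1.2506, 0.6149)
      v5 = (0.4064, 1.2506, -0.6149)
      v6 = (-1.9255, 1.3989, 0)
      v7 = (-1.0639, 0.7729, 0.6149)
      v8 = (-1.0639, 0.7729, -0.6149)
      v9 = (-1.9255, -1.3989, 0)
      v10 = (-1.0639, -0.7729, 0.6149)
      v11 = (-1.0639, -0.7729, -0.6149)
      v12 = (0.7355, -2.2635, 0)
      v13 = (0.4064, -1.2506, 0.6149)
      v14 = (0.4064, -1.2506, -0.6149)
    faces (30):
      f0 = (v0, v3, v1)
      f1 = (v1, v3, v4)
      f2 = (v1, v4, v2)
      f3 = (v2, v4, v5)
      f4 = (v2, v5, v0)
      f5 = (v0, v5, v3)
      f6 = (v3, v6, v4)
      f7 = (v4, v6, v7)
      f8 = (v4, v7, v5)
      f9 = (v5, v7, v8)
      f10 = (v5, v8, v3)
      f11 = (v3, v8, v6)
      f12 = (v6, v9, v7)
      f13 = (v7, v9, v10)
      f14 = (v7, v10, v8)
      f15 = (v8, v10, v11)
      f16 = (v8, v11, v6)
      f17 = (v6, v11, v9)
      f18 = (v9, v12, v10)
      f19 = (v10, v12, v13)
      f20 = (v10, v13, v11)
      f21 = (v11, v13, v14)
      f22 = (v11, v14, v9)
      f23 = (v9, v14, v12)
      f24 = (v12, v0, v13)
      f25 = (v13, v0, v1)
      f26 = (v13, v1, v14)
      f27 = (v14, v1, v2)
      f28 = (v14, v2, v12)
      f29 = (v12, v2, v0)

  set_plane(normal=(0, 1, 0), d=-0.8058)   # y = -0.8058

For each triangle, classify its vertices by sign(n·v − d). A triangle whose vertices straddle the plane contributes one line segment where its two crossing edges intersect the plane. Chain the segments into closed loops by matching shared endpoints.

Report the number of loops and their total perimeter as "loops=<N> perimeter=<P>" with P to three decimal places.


loops=2 perimeter=7.225

Straddling triangles (14 of 30):
  (v6,v9,v7) [+-+] → (-1.9255, -0.8058, 0)–(-1.6902, -0.8058, 0.167924)  len=0.2891
  (v7,v9,v10) [+-+] → (-1.6902, -0.8058, 0.167924)–(-1.10918, -0.8058, 0.582583)  len=0.7138
  (v6,v11,v9) [++-] → (-1.10918, -0.8058, -0.582583)–(-1.9255, -0.8058, 0)  len=1.0029
  (v9,v12,v10) [--+] → (-1.02418, -0.8058, 0.601328)–(-1.10918, -0.8058, 0.582583)  len=0.0870
  (v10,v12,v13) [+--] → (-1.02418, -0.8058, 0.601328)–(-0.962638, -0.8058, 0.6149)  len=0.0630
  (v10,v13,v11) [+-+] → (-0.962638, -0.8058, 0.6149)–(-0.962638, -0.8058, -0.530202)  len=1.1451
  (v11,v13,v14) [+--] → (-0.962638, -0.8058, -0.530202)–(-0.962638, -0.8058, -0.6149)  len=0.0847
  (v11,v14,v9) [+--] → (-0.962638, -0.8058, -0.6149)–(-1.10918, -0.8058, -0.582583)  len=0.1501
  (v12,v0,v13) [-+-] → (1.79456, -0.8058, 0)–(1.10835, -0.8058, 0.396199)  len=0.7924
  (v13,v0,v1) [-++] → (1.10835, -0.8058, 0.396199)–(0.729561, -0.8058, 0.6149)  len=0.4374
  (v13,v1,v14) [-+-] → (0.729561, -0.8058, 0.6149)–(0.729561, -0.8058, -0.177498)  len=0.7924
  (v14,v1,v2) [-++] → (0.729561, -0.8058, -0.177498)–(0.729561, -0.8058, -0.6149)  len=0.4374
  (v14,v2,v12) [-+-] → (0.729561, -0.8058, -0.6149)–(1.1087, -0.8058, -0.395997)  len=0.4378
  (v12,v2,v0) [-++] → (1.1087, -0.8058, -0.395997)–(1.79456, -0.8058, 0)  len=0.7920

Chained into 2 loop(s):
  loop 1: 8 segments, perimeter = 3.5357
  loop 2: 6 segments, perimeter = 3.6893
Total perimeter = 7.225


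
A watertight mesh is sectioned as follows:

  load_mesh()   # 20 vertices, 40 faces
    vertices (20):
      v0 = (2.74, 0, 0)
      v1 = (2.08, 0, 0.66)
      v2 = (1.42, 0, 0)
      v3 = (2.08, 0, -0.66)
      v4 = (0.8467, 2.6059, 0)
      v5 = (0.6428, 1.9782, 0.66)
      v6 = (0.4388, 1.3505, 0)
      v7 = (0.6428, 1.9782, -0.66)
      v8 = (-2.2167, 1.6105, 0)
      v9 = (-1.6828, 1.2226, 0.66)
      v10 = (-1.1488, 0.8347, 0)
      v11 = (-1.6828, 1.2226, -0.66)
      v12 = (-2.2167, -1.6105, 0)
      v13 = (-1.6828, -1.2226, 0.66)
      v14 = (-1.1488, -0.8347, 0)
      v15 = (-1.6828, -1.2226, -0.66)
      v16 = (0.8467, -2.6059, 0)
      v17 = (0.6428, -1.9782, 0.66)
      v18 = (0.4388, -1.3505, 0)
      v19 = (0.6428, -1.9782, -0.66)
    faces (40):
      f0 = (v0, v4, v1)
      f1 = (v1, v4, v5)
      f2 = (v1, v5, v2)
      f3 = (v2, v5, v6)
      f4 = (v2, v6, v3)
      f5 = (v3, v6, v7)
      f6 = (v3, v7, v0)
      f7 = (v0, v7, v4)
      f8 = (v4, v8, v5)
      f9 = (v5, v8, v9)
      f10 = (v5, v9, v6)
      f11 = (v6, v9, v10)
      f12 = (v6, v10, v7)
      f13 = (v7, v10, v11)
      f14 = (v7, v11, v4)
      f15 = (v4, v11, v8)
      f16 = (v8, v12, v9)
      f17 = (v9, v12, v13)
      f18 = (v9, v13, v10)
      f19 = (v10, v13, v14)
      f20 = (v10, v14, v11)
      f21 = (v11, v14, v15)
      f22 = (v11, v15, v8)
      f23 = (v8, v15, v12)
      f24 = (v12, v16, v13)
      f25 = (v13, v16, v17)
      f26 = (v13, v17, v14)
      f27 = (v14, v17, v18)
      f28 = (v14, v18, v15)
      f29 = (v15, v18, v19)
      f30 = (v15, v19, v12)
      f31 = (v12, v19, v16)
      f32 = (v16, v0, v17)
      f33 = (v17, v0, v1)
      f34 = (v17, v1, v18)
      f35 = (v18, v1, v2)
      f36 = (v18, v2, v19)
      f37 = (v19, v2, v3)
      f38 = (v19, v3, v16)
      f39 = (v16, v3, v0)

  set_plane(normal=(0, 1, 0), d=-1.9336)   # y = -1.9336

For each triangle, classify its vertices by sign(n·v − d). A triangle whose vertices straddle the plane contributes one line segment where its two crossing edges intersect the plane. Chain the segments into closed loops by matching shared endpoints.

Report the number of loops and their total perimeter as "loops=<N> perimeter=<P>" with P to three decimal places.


loops=1 perimeter=5.961

Straddling triangles (14 of 40):
  (v12,v16,v13) [+-+] → (-1.22234, -1.9336, 0)–(-0.382667, -1.9336, 0.320768)  len=0.8989
  (v13,v16,v17) [+--] → (-0.382667, -1.9336, 0.320768)–(0.505529, -1.9336, 0.66)  len=0.9508
  (v13,v17,v14) [+-+] → (0.505529, -1.9336, 0.66)–(0.572922, -1.9336, 0.634258)  len=0.0721
  (v14,v17,v18) [+-+] → (0.572922, -1.9336, 0.634258)–(0.628305, -1.9336, 0.613105)  len=0.0593
  (v15,v18,v19) [++-] → (0.628305, -1.9336, -0.613105)–(0.505529, -1.9336, -0.66)  len=0.1314
  (v15,v19,v12) [+-+] → (0.505529, -1.9336, -0.66)–(0.295958, -1.9336, -0.579946)  len=0.2243
  (v12,v19,v16) [+--] → (0.295958, -1.9336, -0.579946)–(-1.22234, -1.9336, 0)  len=1.6253
  (v16,v0,v17) [-+-] → (1.33516, -1.9336, 0)–(0.690083, -1.9336, 0.64512)  len=0.9123
  (v17,v0,v1) [-++] → (0.690083, -1.9336, 0.64512)–(0.675203, -1.9336, 0.66)  len=0.0210
  (v17,v1,v18) [-++] → (0.675203, -1.9336, 0.66)–(0.628305, -1.9336, 0.613105)  len=0.0663
  (v18,v2,v19) [++-] → (0.660323, -1.9336, -0.64512)–(0.628305, -1.9336, -0.613105)  len=0.0453
  (v19,v2,v3) [-++] → (0.660323, -1.9336, -0.64512)–(0.675203, -1.9336, -0.66)  len=0.0210
  (v19,v3,v16) [-+-] → (0.675203, -1.9336, -0.66)–(1.16488, -1.9336, -0.170274)  len=0.6925
  (v16,v3,v0) [-++] → (1.16488, -1.9336, -0.170274)–(1.33516, -1.9336, 0)  len=0.2408

Chained into 1 loop(s):
  loop 1: 14 segments, perimeter = 5.9615
Total perimeter = 5.961


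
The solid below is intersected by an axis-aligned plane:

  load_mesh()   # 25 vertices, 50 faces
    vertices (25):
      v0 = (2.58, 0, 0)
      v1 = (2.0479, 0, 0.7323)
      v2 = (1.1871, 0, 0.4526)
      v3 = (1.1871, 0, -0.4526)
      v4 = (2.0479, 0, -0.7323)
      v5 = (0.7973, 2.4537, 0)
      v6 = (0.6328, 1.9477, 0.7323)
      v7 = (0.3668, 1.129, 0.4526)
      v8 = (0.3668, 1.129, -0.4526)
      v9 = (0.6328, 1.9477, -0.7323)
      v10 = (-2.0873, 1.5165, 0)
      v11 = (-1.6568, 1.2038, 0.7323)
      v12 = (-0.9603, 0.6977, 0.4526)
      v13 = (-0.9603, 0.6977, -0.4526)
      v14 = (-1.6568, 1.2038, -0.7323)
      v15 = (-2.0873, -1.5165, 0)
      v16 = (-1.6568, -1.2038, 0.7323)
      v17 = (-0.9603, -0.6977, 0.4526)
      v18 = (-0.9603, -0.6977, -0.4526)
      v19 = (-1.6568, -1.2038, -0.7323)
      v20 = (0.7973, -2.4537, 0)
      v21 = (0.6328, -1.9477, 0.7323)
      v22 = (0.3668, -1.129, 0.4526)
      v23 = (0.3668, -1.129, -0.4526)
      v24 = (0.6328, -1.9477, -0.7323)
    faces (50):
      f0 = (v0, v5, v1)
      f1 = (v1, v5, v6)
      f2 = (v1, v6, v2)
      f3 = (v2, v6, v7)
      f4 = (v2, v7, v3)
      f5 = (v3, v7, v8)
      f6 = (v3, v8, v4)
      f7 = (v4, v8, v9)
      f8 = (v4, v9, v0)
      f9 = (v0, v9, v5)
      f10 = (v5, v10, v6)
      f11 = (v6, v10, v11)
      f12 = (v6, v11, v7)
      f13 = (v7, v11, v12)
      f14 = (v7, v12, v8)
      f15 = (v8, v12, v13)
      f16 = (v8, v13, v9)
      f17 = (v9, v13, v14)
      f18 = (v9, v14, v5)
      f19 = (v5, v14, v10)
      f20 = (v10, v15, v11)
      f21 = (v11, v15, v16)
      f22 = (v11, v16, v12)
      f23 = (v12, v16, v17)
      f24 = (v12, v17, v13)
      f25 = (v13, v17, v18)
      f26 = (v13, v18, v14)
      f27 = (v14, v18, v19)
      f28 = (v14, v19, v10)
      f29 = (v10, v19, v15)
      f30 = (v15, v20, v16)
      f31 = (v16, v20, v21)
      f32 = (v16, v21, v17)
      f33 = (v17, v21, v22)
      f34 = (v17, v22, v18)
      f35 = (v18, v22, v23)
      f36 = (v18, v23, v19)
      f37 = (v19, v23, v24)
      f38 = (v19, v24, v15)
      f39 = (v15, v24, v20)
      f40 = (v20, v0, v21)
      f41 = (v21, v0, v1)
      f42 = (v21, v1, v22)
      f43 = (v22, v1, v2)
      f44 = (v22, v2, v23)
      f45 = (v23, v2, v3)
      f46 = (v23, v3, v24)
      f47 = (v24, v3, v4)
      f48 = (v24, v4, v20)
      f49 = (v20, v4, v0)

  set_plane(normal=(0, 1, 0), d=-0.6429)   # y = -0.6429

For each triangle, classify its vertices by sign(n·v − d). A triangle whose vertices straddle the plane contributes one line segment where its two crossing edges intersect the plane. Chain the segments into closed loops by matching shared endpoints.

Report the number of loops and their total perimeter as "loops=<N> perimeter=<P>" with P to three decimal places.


Straddling triangles (20 of 50):
  (v10,v15,v11) [+-+] → (-2.0873, -0.6429, 0)–(-1.94905, -0.6429, 0.235172)  len=0.2728
  (v11,v15,v16) [+--] → (-1.94905, -0.6429, 0.235172)–(-1.6568, -0.6429, 0.7323)  len=0.5767
  (v11,v16,v12) [+-+] → (-1.6568, -0.6429, 0.7323)–(-1.45135, -0.6429, 0.649795)  len=0.2214
  (v12,v16,v17) [+--] → (-1.45135, -0.6429, 0.649795)–(-0.9603, -0.6429, 0.4526)  len=0.5292
  (v12,v17,v13) [+-+] → (-0.9603, -0.6429, 0.4526)–(-0.9603, -0.6429, 0.417051)  len=0.0355
  (v13,v17,v18) [+--] → (-0.9603, -0.6429, 0.417051)–(-0.9603, -0.6429, -0.4526)  len=0.8697
  (v13,v18,v14) [+-+] → (-0.9603, -0.6429, -0.4526)–(-0.980373, -0.6429, -0.460661)  len=0.0216
  (v14,v18,v19) [+--] → (-0.980373, -0.6429, -0.460661)–(-1.6568, -0.6429, -0.7323)  len=0.7289
  (v14,v19,v10) [+-+] → (-1.6568, -0.6429, -0.7323)–(-1.74557, -0.6429, -0.581307)  len=0.1752
  (v10,v19,v15) [+--] → (-1.74557, -0.6429, -0.581307)–(-2.0873, -0.6429, 0)  len=0.6743
  (v20,v0,v21) [-+-] → (2.11291, -0.6429, 0)–(1.93727, -0.6429, 0.241719)  len=0.2988
  (v21,v0,v1) [-++] → (1.93727, -0.6429, 0.241719)–(1.5808, -0.6429, 0.7323)  len=0.6064
  (v21,v1,v22) [-+-] → (1.5808, -0.6429, 0.7323)–(1.09061, -0.6429, 0.573027)  len=0.5154
  (v22,v1,v2) [-++] → (1.09061, -0.6429, 0.573027)–(0.719987, -0.6429, 0.4526)  len=0.3897
  (v22,v2,v23) [-+-] → (0.719987, -0.6429, 0.4526)–(0.719987, -0.6429, -0.0628589)  len=0.5155
  (v23,v2,v3) [-++] → (0.719987, -0.6429, -0.0628589)–(0.719987, -0.6429, -0.4526)  len=0.3897
  (v23,v3,v24) [-+-] → (0.719987, -0.6429, -0.4526)–(1.00414, -0.6429, -0.544924)  len=0.2988
  (v24,v3,v4) [-++] → (1.00414, -0.6429, -0.544924)–(1.5808, -0.6429, -0.7323)  len=0.6063
  (v24,v4,v20) [-+-] → (1.5808, -0.6429, -0.7323)–(1.72023, -0.6429, -0.540428)  len=0.2372
  (v20,v4,v0) [-++] → (1.72023, -0.6429, -0.540428)–(2.11291, -0.6429, 0)  len=0.6680

Chained into 2 loop(s):
  loop 1: 10 segments, perimeter = 4.1053
  loop 2: 10 segments, perimeter = 4.5258
Total perimeter = 8.631

loops=2 perimeter=8.631


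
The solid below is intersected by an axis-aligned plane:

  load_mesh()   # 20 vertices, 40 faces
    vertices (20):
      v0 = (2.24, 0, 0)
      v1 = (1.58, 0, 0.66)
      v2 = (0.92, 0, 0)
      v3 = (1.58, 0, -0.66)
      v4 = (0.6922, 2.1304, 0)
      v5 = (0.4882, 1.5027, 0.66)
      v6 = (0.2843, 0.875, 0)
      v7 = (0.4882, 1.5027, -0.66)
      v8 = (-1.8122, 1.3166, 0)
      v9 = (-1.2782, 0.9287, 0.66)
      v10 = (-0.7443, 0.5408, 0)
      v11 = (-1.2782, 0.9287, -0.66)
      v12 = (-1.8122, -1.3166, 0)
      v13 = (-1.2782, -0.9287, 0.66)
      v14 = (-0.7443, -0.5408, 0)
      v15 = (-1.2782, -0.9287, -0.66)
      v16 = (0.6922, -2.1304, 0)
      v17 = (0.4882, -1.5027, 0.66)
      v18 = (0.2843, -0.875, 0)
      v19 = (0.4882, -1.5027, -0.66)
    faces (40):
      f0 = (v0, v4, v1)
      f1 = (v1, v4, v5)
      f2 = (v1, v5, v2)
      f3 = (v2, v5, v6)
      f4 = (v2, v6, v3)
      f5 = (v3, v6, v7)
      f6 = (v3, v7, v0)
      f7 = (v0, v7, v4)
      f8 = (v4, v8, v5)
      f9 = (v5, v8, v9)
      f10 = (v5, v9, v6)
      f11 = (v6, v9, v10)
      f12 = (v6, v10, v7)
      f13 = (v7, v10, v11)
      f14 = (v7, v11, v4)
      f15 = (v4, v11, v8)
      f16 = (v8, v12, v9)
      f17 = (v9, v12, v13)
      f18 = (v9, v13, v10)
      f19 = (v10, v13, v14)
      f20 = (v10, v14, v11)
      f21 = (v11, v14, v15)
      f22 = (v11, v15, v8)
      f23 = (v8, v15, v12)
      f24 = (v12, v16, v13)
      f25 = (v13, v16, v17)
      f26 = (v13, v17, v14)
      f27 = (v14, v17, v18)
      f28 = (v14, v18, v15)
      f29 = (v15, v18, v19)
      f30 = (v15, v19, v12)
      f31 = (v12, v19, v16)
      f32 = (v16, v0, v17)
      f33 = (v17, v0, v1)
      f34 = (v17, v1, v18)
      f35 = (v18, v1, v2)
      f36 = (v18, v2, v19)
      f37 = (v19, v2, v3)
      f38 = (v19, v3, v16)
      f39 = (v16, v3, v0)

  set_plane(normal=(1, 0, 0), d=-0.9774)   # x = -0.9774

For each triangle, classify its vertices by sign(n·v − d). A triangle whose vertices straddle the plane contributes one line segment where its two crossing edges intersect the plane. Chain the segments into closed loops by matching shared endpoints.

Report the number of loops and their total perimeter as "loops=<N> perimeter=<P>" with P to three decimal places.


loops=1 perimeter=8.259

Straddling triangles (18 of 40):
  (v4,v8,v5) [+-+] → (-0.9774, 1.58787, 0)–(-0.9774, 1.38413, 0.23951)  len=0.3144
  (v5,v8,v9) [+--] → (-0.9774, 1.38413, 0.23951)–(-0.9774, 1.02645, 0.66)  len=0.5520
  (v5,v9,v6) [+-+] → (-0.9774, 1.02645, 0.66)–(-0.9774, 0.918362, 0.532942)  len=0.1668
  (v6,v9,v10) [+-+] → (-0.9774, 0.918362, 0.532942)–(-0.9774, 0.710157, 0.288155)  len=0.3214
  (v7,v10,v11) [++-] → (-0.9774, 0.710157, -0.288155)–(-0.9774, 1.02645, -0.66)  len=0.4882
  (v7,v11,v4) [+-+] → (-0.9774, 1.02645, -0.66)–(-0.9774, 1.11215, -0.559245)  len=0.1323
  (v4,v11,v8) [+--] → (-0.9774, 1.11215, -0.559245)–(-0.9774, 1.58787, 0)  len=0.7342
  (v9,v13,v10) [--+] → (-0.9774, -0.100782, 0.288155)–(-0.9774, 0.710157, 0.288155)  len=0.8109
  (v10,v13,v14) [+-+] → (-0.9774, -0.100782, 0.288155)–(-0.9774, -0.710157, 0.288155)  len=0.6094
  (v10,v14,v11) [++-] → (-0.9774, 0.100782, -0.288155)–(-0.9774, 0.710157, -0.288155)  len=0.6094
  (v11,v14,v15) [-+-] → (-0.9774, 0.100782, -0.288155)–(-0.9774, -0.710157, -0.288155)  len=0.8109
  (v12,v16,v13) [-+-] → (-0.9774, -1.58787, 0)–(-0.9774, -1.11215, 0.559245)  len=0.7342
  (v13,v16,v17) [-++] → (-0.9774, -1.11215, 0.559245)–(-0.9774, -1.02645, 0.66)  len=0.1323
  (v13,v17,v14) [-++] → (-0.9774, -1.02645, 0.66)–(-0.9774, -0.710157, 0.288155)  len=0.4882
  (v14,v18,v15) [++-] → (-0.9774, -0.918362, -0.532942)–(-0.9774, -0.710157, -0.288155)  len=0.3214
  (v15,v18,v19) [-++] → (-0.9774, -0.918362, -0.532942)–(-0.9774, -1.02645, -0.66)  len=0.1668
  (v15,v19,v12) [-+-] → (-0.9774, -1.02645, -0.66)–(-0.9774, -1.38413, -0.23951)  len=0.5520
  (v12,v19,v16) [-++] → (-0.9774, -1.38413, -0.23951)–(-0.9774, -1.58787, 0)  len=0.3144

Chained into 1 loop(s):
  loop 1: 18 segments, perimeter = 8.2592
Total perimeter = 8.259


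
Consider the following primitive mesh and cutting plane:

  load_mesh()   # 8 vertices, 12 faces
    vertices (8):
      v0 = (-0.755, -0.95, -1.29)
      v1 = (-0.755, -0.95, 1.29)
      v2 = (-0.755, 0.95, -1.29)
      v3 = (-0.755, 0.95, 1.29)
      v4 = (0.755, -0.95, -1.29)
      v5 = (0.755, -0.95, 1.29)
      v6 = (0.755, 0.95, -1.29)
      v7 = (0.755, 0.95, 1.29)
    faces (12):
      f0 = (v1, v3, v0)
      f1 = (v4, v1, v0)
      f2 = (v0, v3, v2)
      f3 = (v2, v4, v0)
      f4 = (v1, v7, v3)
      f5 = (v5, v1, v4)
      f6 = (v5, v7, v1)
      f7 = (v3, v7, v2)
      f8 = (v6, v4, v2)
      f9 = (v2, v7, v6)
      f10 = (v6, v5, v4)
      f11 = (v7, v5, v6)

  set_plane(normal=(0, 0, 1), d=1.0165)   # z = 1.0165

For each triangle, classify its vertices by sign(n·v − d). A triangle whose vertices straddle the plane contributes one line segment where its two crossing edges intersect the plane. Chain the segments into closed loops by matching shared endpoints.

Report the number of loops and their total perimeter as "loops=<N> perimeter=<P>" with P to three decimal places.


loops=1 perimeter=6.820

Straddling triangles (8 of 12):
  (v1,v3,v0) [++-] → (-0.755, 0.748585, 1.0165)–(-0.755, -0.95, 1.0165)  len=1.6986
  (v4,v1,v0) [-+-] → (-0.594928, -0.95, 1.0165)–(-0.755, -0.95, 1.0165)  len=0.1601
  (v0,v3,v2) [-+-] → (-0.755, 0.748585, 1.0165)–(-0.755, 0.95, 1.0165)  len=0.2014
  (v5,v1,v4) [++-] → (-0.594928, -0.95, 1.0165)–(0.755, -0.95, 1.0165)  len=1.3499
  (v3,v7,v2) [++-] → (0.594928, 0.95, 1.0165)–(-0.755, 0.95, 1.0165)  len=1.3499
  (v2,v7,v6) [-+-] → (0.594928, 0.95, 1.0165)–(0.755, 0.95, 1.0165)  len=0.1601
  (v6,v5,v4) [-+-] → (0.755, -0.748585, 1.0165)–(0.755, -0.95, 1.0165)  len=0.2014
  (v7,v5,v6) [++-] → (0.755, -0.748585, 1.0165)–(0.755, 0.95, 1.0165)  len=1.6986

Chained into 1 loop(s):
  loop 1: 8 segments, perimeter = 6.8200
Total perimeter = 6.820


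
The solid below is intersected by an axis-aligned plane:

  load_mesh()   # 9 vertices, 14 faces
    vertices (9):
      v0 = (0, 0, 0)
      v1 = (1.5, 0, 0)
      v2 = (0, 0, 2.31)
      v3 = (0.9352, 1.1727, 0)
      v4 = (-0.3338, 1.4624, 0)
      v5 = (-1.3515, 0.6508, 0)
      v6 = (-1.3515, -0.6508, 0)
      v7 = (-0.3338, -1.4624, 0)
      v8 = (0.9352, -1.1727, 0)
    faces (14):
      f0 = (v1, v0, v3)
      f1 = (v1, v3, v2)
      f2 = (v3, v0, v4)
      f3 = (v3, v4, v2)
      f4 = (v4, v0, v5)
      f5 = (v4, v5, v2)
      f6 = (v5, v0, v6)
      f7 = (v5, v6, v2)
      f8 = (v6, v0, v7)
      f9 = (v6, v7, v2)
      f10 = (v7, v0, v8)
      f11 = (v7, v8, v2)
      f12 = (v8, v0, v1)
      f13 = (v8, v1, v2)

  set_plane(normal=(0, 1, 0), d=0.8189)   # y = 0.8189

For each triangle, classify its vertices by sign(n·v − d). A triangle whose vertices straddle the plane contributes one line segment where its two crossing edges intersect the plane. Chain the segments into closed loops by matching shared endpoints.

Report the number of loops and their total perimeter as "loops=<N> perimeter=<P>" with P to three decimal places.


Straddling triangles (6 of 14):
  (v1,v0,v3) [--+] → (0.653053, 0.8189, 0)–(1.1056, 0.8189, 0)  len=0.4525
  (v1,v3,v2) [-+-] → (1.1056, 0.8189, 0)–(0.653053, 0.8189, 0.69692)  len=0.8310
  (v3,v0,v4) [+-+] → (0.653053, 0.8189, 0)–(-0.186918, 0.8189, 0)  len=0.8400
  (v3,v4,v2) [++-] → (-0.186918, 0.8189, 1.01647)–(0.653053, 0.8189, 0.69692)  len=0.8987
  (v4,v0,v5) [+--] → (-0.186918, 0.8189, 0)–(-1.14071, 0.8189, 0)  len=0.9538
  (v4,v5,v2) [+--] → (-1.14071, 0.8189, 0)–(-0.186918, 0.8189, 1.01647)  len=1.3939

Chained into 1 loop(s):
  loop 1: 6 segments, perimeter = 5.3699
Total perimeter = 5.370

loops=1 perimeter=5.370


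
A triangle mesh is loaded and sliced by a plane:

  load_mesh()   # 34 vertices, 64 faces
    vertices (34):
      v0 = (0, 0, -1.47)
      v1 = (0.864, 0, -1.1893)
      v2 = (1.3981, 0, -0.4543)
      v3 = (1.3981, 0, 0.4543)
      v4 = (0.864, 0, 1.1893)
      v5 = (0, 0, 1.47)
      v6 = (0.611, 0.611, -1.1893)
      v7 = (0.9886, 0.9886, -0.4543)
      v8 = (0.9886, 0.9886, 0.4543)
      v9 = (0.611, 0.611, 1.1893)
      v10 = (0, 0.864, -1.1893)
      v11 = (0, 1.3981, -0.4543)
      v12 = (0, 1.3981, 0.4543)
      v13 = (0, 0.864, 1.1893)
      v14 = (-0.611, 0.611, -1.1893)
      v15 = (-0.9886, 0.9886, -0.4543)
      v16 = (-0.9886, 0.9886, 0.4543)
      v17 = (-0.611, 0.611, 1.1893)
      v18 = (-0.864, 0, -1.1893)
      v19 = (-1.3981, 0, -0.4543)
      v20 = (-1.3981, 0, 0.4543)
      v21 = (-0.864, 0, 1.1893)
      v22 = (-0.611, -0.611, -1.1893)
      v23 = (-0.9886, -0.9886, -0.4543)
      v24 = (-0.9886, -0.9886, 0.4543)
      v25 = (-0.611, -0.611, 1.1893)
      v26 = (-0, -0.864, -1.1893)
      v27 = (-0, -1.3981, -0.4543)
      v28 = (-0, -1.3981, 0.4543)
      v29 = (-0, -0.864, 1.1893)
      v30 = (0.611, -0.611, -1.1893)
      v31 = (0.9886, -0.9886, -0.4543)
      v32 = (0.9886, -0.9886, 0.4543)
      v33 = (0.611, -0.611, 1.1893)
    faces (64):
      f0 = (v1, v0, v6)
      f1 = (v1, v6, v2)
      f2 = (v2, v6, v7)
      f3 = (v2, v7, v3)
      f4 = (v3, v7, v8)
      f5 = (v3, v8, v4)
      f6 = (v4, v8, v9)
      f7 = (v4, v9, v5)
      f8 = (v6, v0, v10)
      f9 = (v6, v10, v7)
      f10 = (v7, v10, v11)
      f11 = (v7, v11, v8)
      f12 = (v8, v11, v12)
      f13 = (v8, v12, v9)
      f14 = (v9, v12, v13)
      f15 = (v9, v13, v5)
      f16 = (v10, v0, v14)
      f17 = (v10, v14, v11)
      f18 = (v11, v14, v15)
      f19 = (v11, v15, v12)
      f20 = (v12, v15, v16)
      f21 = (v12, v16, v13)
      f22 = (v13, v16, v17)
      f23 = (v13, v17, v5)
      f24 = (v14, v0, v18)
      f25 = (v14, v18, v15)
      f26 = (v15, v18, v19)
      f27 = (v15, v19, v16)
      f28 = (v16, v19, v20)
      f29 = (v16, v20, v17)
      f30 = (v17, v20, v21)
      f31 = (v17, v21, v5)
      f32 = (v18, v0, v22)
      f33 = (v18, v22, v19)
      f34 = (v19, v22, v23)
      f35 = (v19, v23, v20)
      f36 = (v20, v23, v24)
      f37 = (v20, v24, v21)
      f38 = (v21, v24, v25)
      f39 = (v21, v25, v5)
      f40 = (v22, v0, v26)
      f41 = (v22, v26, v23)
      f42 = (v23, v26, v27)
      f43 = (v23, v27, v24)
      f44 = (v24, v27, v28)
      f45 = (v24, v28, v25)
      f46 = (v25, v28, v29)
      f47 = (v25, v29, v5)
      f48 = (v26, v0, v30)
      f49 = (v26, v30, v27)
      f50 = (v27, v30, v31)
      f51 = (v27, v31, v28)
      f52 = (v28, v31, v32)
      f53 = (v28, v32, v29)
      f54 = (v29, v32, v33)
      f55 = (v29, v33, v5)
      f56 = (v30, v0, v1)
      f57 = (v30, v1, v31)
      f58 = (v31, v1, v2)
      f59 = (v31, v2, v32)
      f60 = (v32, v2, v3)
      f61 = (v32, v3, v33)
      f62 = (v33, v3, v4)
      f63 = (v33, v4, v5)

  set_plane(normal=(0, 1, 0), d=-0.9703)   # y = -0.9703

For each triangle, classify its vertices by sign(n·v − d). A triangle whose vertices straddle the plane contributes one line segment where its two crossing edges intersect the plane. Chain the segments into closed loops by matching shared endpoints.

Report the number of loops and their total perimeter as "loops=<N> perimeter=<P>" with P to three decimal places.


Straddling triangles (18 of 64):
  (v19,v22,v23) [++-] → (-0.9703, -0.9703, -0.489921)–(-0.99618, -0.9703, -0.4543)  len=0.0440
  (v19,v23,v20) [+-+] → (-0.99618, -0.9703, -0.4543)–(-0.99618, -0.9703, -0.437481)  len=0.0168
  (v20,v23,v24) [+--] → (-0.99618, -0.9703, -0.437481)–(-0.99618, -0.9703, 0.4543)  len=0.8918
  (v20,v24,v21) [+-+] → (-0.99618, -0.9703, 0.4543)–(-0.986294, -0.9703, 0.467906)  len=0.0168
  (v21,v24,v25) [+-+] → (-0.986294, -0.9703, 0.467906)–(-0.9703, -0.9703, 0.489921)  len=0.0272
  (v22,v26,v23) [++-] → (-0.843404, -0.9703, -0.562249)–(-0.9703, -0.9703, -0.489921)  len=0.1461
  (v23,v26,v27) [-+-] → (-0.843404, -0.9703, -0.562249)–(0, -0.9703, -1.04302)  len=0.9708
  (v24,v28,v25) [--+] → (-0.332087, -0.9703, 0.853783)–(-0.9703, -0.9703, 0.489921)  len=0.7347
  (v25,v28,v29) [+-+] → (-0.332087, -0.9703, 0.853783)–(0, -0.9703, 1.04302)  len=0.3822
  (v26,v30,v27) [++-] → (0.332087, -0.9703, -0.853783)–(0, -0.9703, -1.04302)  len=0.3822
  (v27,v30,v31) [-+-] → (0.332087, -0.9703, -0.853783)–(0.9703, -0.9703, -0.489921)  len=0.7347
  (v28,v32,v29) [--+] → (0.843404, -0.9703, 0.562249)–(0, -0.9703, 1.04302)  len=0.9708
  (v29,v32,v33) [+-+] → (0.843404, -0.9703, 0.562249)–(0.9703, -0.9703, 0.489921)  len=0.1461
  (v30,v1,v31) [++-] → (0.986294, -0.9703, -0.467906)–(0.9703, -0.9703, -0.489921)  len=0.0272
  (v31,v1,v2) [-++] → (0.986294, -0.9703, -0.467906)–(0.99618, -0.9703, -0.4543)  len=0.0168
  (v31,v2,v32) [-+-] → (0.99618, -0.9703, -0.4543)–(0.99618, -0.9703, 0.437481)  len=0.8918
  (v32,v2,v3) [-++] → (0.99618, -0.9703, 0.437481)–(0.99618, -0.9703, 0.4543)  len=0.0168
  (v32,v3,v33) [-++] → (0.99618, -0.9703, 0.4543)–(0.9703, -0.9703, 0.489921)  len=0.0440

Chained into 1 loop(s):
  loop 1: 18 segments, perimeter = 6.4608
Total perimeter = 6.461

loops=1 perimeter=6.461


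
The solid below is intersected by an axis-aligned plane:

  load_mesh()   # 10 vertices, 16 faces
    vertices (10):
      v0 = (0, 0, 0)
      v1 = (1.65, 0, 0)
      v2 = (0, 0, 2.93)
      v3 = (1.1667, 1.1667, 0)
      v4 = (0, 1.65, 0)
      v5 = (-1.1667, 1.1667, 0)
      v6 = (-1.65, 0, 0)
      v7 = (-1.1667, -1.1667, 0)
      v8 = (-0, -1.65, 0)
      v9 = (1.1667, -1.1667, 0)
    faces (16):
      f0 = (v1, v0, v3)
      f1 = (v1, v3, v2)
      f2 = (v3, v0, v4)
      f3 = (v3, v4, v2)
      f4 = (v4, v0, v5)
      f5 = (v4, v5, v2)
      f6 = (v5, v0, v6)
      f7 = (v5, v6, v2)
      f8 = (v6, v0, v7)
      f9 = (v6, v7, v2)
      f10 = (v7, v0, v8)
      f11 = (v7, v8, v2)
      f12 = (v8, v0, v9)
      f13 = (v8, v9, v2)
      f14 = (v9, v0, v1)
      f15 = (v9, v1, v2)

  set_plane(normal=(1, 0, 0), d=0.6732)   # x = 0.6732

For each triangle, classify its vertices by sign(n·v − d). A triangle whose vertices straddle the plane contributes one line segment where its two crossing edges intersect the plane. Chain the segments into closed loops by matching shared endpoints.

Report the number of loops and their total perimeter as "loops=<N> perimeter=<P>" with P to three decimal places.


Straddling triangles (8 of 16):
  (v1,v0,v3) [+-+] → (0.6732, 0, 0)–(0.6732, 0.6732, 0)  len=0.6732
  (v1,v3,v2) [++-] → (0.6732, 0.6732, 1.23935)–(0.6732, 0, 1.73456)  len=0.8357
  (v3,v0,v4) [+--] → (0.6732, 0.6732, 0)–(0.6732, 1.37113, 0)  len=0.6979
  (v3,v4,v2) [+--] → (0.6732, 1.37113, 0)–(0.6732, 0.6732, 1.23935)  len=1.4224
  (v8,v0,v9) [--+] → (0.6732, -0.6732, 0)–(0.6732, -1.37113, 0)  len=0.6979
  (v8,v9,v2) [-+-] → (0.6732, -1.37113, 0)–(0.6732, -0.6732, 1.23935)  len=1.4224
  (v9,v0,v1) [+-+] → (0.6732, -0.6732, 0)–(0.6732, 0, 0)  len=0.6732
  (v9,v1,v2) [++-] → (0.6732, 0, 1.73456)–(0.6732, -0.6732, 1.23935)  len=0.8357

Chained into 1 loop(s):
  loop 1: 8 segments, perimeter = 7.2584
Total perimeter = 7.258

loops=1 perimeter=7.258


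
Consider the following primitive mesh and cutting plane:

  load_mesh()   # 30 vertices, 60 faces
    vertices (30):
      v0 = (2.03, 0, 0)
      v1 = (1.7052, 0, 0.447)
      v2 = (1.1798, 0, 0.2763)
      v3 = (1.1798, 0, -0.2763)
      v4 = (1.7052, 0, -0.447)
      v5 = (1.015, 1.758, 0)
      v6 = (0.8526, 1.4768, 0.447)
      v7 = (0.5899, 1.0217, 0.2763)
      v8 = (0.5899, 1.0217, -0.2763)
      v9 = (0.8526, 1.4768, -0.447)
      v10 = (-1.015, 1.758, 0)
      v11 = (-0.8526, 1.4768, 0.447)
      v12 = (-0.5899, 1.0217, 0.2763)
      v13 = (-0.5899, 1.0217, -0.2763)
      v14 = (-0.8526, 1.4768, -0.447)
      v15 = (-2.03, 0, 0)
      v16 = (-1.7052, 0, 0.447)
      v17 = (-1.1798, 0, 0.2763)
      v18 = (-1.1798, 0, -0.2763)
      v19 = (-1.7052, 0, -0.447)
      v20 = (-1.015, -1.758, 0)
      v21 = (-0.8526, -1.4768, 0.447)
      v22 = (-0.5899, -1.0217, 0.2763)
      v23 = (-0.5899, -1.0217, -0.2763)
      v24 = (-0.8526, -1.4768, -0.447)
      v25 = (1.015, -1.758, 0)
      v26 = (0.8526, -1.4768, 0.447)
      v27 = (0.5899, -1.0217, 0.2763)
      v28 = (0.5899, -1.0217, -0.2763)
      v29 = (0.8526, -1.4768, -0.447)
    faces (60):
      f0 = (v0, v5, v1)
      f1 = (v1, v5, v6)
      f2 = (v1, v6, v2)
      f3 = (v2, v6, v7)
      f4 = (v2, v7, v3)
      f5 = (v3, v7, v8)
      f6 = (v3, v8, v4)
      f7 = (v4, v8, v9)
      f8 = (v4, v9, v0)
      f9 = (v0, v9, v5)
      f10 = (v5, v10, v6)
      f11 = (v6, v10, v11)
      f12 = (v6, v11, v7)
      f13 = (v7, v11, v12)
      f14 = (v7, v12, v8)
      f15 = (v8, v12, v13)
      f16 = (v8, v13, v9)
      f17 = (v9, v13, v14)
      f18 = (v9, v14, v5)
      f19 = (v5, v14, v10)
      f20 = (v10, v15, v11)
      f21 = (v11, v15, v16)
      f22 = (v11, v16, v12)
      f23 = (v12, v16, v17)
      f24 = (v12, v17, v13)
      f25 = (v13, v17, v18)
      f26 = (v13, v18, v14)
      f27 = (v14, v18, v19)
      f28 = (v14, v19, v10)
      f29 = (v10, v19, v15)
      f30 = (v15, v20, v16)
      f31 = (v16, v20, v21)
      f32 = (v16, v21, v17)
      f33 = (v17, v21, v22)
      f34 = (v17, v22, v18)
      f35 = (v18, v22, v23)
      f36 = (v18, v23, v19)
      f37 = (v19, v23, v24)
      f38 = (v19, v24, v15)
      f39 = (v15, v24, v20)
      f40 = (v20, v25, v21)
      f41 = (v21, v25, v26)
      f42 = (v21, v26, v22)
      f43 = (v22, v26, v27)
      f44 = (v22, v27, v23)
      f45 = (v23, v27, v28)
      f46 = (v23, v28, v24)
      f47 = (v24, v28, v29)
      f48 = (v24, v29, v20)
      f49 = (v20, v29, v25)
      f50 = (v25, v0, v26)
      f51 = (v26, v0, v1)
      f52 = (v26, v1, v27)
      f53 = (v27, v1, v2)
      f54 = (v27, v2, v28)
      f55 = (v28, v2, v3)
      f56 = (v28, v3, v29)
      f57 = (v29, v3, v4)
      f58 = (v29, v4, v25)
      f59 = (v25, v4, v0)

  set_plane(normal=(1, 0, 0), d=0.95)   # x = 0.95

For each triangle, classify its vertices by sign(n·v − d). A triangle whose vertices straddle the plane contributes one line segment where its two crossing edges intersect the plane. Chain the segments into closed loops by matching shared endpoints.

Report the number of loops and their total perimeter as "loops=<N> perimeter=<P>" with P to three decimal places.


Straddling triangles (24 of 60):
  (v1,v5,v6) [++-] → (0.95, 1.64545, 0.17891)–(0.95, 1.30809, 0.447)  len=0.4309
  (v1,v6,v2) [+-+] → (0.95, 1.30809, 0.447)–(0.95, 1.03719, 0.396186)  len=0.2756
  (v2,v6,v7) [+--] → (0.95, 1.03719, 0.396186)–(0.95, 0.398011, 0.2763)  len=0.6503
  (v2,v7,v3) [+-+] → (0.95, 0.398011, 0.2763)–(0.95, 0.398011, -0.0610305)  len=0.3373
  (v3,v7,v8) [+--] → (0.95, 0.398011, -0.0610305)–(0.95, 0.398011, -0.2763)  len=0.2153
  (v3,v8,v4) [+-+] → (0.95, 0.398011, -0.2763)–(0.95, 0.691821, -0.331414)  len=0.2989
  (v4,v8,v9) [+--] → (0.95, 0.691821, -0.331414)–(0.95, 1.30809, -0.447)  len=0.6270
  (v4,v9,v0) [+-+] → (0.95, 1.30809, -0.447)–(0.95, 1.35463, -0.410022)  len=0.0594
  (v0,v9,v5) [+-+] → (0.95, 1.35463, -0.410022)–(0.95, 1.64545, -0.17891)  len=0.3715
  (v5,v10,v6) [+--] → (0.95, 1.758, 0)–(0.95, 1.64545, 0.17891)  len=0.2114
  (v9,v14,v5) [--+] → (0.95, 1.74821, -0.0155574)–(0.95, 1.64545, -0.17891)  len=0.1930
  (v5,v14,v10) [+--] → (0.95, 1.74821, -0.0155574)–(0.95, 1.758, 0)  len=0.0184
  (v20,v25,v21) [-+-] → (0.95, -1.758, 0)–(0.95, -1.74821, 0.0155574)  len=0.0184
  (v21,v25,v26) [-+-] → (0.95, -1.74821, 0.0155574)–(0.95, -1.64545, 0.17891)  len=0.1930
  (v20,v29,v25) [--+] → (0.95, -1.64545, -0.17891)–(0.95, -1.758, 0)  len=0.2114
  (v25,v0,v26) [++-] → (0.95, -1.35463, 0.410022)–(0.95, -1.64545, 0.17891)  len=0.3715
  (v26,v0,v1) [-++] → (0.95, -1.35463, 0.410022)–(0.95, -1.30809, 0.447)  len=0.0594
  (v26,v1,v27) [-+-] → (0.95, -1.30809, 0.447)–(0.95, -0.691821, 0.331414)  len=0.6270
  (v27,v1,v2) [-++] → (0.95, -0.691821, 0.331414)–(0.95, -0.398011, 0.2763)  len=0.2989
  (v27,v2,v28) [-+-] → (0.95, -0.398011, 0.2763)–(0.95, -0.398011, 0.0610305)  len=0.2153
  (v28,v2,v3) [-++] → (0.95, -0.398011, 0.0610305)–(0.95, -0.398011, -0.2763)  len=0.3373
  (v28,v3,v29) [-+-] → (0.95, -0.398011, -0.2763)–(0.95, -1.03719, -0.396186)  len=0.6503
  (v29,v3,v4) [-++] → (0.95, -1.03719, -0.396186)–(0.95, -1.30809, -0.447)  len=0.2756
  (v29,v4,v25) [-++] → (0.95, -1.30809, -0.447)–(0.95, -1.64545, -0.17891)  len=0.4309

Chained into 2 loop(s):
  loop 1: 12 segments, perimeter = 3.6891
  loop 2: 12 segments, perimeter = 3.6891
Total perimeter = 7.378

loops=2 perimeter=7.378
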